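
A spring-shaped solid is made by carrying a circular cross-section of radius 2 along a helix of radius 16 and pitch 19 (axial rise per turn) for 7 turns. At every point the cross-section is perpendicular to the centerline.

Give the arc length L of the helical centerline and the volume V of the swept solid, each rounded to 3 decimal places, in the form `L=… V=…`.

2πR = 2π·16 = 100.530965
per-turn = √(100.530965² + 19²) = √(10106.4749 + 361) = √10467.4749 = 102.310678
L = 7 × 102.310678 = 716.174749
V = π·2² × L = 12.566371 × 716.174749 = 8999.717315

L=716.175 V=8999.717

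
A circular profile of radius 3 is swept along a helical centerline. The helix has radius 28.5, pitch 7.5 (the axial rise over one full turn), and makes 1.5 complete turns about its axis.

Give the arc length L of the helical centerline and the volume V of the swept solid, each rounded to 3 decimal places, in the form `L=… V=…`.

L=268.842 V=7601.319

2πR = 2π·28.5 = 179.070781
per-turn = √(179.070781² + 7.5²) = √(32066.3447 + 56.25) = √32122.5947 = 179.227773
L = 1.5 × 179.227773 = 268.841660
V = π·3² × L = 28.274334 × 268.841660 = 7601.318852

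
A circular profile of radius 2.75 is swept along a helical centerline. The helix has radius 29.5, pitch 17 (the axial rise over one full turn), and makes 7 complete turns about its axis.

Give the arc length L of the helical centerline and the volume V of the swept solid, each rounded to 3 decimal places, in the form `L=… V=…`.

L=1302.923 V=30955.239

2πR = 2π·29.5 = 185.353967
per-turn = √(185.353967² + 17²) = √(34356.0929 + 289) = √34645.0929 = 186.131923
L = 7 × 186.131923 = 1302.923464
V = π·2.75² × L = 23.758294 × 1302.923464 = 30955.239295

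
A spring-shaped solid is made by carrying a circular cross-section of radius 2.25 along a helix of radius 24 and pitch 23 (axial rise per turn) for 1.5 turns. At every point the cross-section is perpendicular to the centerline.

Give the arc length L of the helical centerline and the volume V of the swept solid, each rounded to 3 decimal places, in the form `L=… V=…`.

2πR = 2π·24 = 150.796447
per-turn = √(150.796447² + 23²) = √(22739.5685 + 529) = √23268.5685 = 152.540383
L = 1.5 × 152.540383 = 228.810575
V = π·2.25² × L = 15.904313 × 228.810575 = 3639.074958

L=228.811 V=3639.075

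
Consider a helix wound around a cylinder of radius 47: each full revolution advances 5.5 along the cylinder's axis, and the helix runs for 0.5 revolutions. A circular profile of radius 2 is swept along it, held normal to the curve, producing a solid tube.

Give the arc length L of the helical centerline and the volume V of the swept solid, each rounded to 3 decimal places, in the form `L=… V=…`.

2πR = 2π·47 = 295.309709
per-turn = √(295.309709² + 5.5²) = √(87207.8245 + 30.25) = √87238.0745 = 295.360922
L = 0.5 × 295.360922 = 147.680461
V = π·2² × L = 12.566371 × 147.680461 = 1855.807408

L=147.680 V=1855.807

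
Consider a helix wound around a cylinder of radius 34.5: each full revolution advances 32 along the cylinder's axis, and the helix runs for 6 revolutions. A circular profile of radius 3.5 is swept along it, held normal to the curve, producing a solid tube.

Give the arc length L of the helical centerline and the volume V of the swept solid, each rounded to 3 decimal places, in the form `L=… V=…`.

2πR = 2π·34.5 = 216.769893
per-turn = √(216.769893² + 32²) = √(46989.1866 + 1024) = √48013.1866 = 219.119115
L = 6 × 219.119115 = 1314.714690
V = π·3.5² × L = 38.484510 × 1314.714690 = 50596.150640

L=1314.715 V=50596.151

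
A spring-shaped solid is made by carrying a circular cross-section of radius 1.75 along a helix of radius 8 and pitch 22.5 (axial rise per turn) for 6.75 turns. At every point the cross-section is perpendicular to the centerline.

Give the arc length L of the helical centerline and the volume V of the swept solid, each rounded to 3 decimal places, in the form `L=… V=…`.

L=371.733 V=3576.486

2πR = 2π·8 = 50.265482
per-turn = √(50.265482² + 22.5²) = √(2526.6187 + 506.25) = √3032.8687 = 55.071487
L = 6.75 × 55.071487 = 371.732540
V = π·1.75² × L = 9.621128 × 371.732540 = 3576.486165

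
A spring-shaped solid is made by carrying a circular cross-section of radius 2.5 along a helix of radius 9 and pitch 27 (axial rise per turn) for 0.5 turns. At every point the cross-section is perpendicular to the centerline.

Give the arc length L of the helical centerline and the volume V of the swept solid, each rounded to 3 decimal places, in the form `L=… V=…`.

2πR = 2π·9 = 56.548668
per-turn = √(56.548668² + 27²) = √(3197.7518 + 729) = √3926.7518 = 62.663800
L = 0.5 × 62.663800 = 31.331900
V = π·2.5² × L = 19.634954 × 31.331900 = 615.200418

L=31.332 V=615.200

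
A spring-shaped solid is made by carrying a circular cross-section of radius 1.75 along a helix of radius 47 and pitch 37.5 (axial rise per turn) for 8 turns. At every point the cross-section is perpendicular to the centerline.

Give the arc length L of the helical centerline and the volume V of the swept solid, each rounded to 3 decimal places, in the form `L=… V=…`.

L=2381.449 V=22912.227

2πR = 2π·47 = 295.309709
per-turn = √(295.309709² + 37.5²) = √(87207.8245 + 1406.25) = √88614.0745 = 297.681162
L = 8 × 297.681162 = 2381.449300
V = π·1.75² × L = 9.621128 × 2381.449300 = 22912.227351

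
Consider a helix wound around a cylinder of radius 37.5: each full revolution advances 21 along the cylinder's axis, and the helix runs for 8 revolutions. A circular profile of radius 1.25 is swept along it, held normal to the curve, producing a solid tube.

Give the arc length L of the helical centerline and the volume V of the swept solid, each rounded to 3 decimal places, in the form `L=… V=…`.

2πR = 2π·37.5 = 235.619449
per-turn = √(235.619449² + 21²) = √(55516.5248 + 441) = √55957.5248 = 236.553429
L = 8 × 236.553429 = 1892.427432
V = π·1.25² × L = 4.908739 × 1892.427432 = 9289.431433

L=1892.427 V=9289.431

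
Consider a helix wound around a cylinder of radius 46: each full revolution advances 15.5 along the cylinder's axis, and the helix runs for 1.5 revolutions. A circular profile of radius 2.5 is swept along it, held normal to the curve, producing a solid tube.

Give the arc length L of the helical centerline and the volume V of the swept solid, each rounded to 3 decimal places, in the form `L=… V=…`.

L=434.163 V=8524.766

2πR = 2π·46 = 289.026524
per-turn = √(289.026524² + 15.5²) = √(83536.3317 + 240.25) = √83776.5817 = 289.441845
L = 1.5 × 289.441845 = 434.162768
V = π·2.5² × L = 19.634954 × 434.162768 = 8524.766006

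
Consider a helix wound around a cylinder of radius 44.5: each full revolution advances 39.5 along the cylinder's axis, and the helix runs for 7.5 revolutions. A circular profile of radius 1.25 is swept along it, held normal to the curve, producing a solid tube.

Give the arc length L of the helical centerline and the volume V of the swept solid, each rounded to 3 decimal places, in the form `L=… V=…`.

2πR = 2π·44.5 = 279.601746
per-turn = √(279.601746² + 39.5²) = √(78177.1365 + 1560.25) = √79737.3865 = 282.378091
L = 7.5 × 282.378091 = 2117.835685
V = π·1.25² × L = 4.908739 × 2117.835685 = 10395.901608

L=2117.836 V=10395.902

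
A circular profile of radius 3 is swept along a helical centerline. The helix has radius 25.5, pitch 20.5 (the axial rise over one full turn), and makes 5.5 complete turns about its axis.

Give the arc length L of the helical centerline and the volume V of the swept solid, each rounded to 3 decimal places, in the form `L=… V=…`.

2πR = 2π·25.5 = 160.221225
per-turn = √(160.221225² + 20.5²) = √(25670.8410 + 420.25) = √26091.0910 = 161.527369
L = 5.5 × 161.527369 = 888.400531
V = π·3² × L = 28.274334 × 888.400531 = 25118.933246

L=888.401 V=25118.933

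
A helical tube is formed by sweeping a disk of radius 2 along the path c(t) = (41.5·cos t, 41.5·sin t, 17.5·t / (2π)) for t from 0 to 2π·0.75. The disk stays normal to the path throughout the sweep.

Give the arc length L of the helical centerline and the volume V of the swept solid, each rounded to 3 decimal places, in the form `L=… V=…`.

L=196.004 V=2463.060

2πR = 2π·41.5 = 260.752190
per-turn = √(260.752190² + 17.5²) = √(67991.7047 + 306.25) = √68297.9547 = 261.338774
L = 0.75 × 261.338774 = 196.004080
V = π·2² × L = 12.566371 × 196.004080 = 2463.059916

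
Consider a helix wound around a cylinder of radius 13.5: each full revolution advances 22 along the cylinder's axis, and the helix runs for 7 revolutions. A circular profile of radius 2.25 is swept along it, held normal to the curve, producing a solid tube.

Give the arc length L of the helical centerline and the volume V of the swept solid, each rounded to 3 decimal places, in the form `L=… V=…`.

2πR = 2π·13.5 = 84.823002
per-turn = √(84.823002² + 22²) = √(7194.9416 + 484) = √7678.9416 = 87.629570
L = 7 × 87.629570 = 613.406993
V = π·2.25² × L = 15.904313 × 613.406993 = 9755.816693

L=613.407 V=9755.817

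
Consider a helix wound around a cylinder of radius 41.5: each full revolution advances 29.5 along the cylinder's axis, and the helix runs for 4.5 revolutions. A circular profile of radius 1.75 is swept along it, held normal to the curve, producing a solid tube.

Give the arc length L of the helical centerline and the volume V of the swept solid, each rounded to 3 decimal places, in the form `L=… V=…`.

L=1180.870 V=11361.303

2πR = 2π·41.5 = 260.752190
per-turn = √(260.752190² + 29.5²) = √(67991.7047 + 870.25) = √68861.9547 = 262.415614
L = 4.5 × 262.415614 = 1180.870265
V = π·1.75² × L = 9.621128 × 1180.870265 = 11361.303384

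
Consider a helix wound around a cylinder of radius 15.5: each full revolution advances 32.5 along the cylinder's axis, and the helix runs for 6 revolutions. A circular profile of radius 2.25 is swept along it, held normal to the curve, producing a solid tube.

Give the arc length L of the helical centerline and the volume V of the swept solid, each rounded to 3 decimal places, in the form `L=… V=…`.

L=616.014 V=9797.287

2πR = 2π·15.5 = 97.389372
per-turn = √(97.389372² + 32.5²) = √(9484.6898 + 1056.25) = √10540.9398 = 102.669079
L = 6 × 102.669079 = 616.014475
V = π·2.25² × L = 15.904313 × 616.014475 = 9797.286911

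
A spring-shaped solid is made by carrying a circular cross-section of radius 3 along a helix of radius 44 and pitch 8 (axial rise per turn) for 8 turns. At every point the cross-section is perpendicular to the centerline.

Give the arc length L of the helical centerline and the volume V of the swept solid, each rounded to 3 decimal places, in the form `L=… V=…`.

L=2212.607 V=62559.990

2πR = 2π·44 = 276.460154
per-turn = √(276.460154² + 8²) = √(76430.2165 + 64) = √76494.2165 = 276.575878
L = 8 × 276.575878 = 2212.607027
V = π·3² × L = 28.274334 × 2212.607027 = 62559.989825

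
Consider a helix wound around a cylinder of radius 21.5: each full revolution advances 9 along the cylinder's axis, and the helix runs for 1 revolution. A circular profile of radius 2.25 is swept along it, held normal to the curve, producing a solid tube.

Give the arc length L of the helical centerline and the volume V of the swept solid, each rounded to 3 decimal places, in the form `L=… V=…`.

2πR = 2π·21.5 = 135.088484
per-turn = √(135.088484² + 9²) = √(18248.8985 + 81) = √18329.8985 = 135.387956
L = 1 × 135.387956 = 135.387956
V = π·2.25² × L = 15.904313 × 135.387956 = 2153.252397

L=135.388 V=2153.252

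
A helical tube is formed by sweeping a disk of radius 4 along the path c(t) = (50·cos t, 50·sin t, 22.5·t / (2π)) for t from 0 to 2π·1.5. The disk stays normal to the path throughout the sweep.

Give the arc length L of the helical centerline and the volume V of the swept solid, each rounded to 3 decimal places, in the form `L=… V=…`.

2πR = 2π·50 = 314.159265
per-turn = √(314.159265² + 22.5²) = √(98696.0440 + 506.25) = √99202.2940 = 314.963957
L = 1.5 × 314.963957 = 472.445935
V = π·4² × L = 50.265482 × 472.445935 = 23747.722859

L=472.446 V=23747.723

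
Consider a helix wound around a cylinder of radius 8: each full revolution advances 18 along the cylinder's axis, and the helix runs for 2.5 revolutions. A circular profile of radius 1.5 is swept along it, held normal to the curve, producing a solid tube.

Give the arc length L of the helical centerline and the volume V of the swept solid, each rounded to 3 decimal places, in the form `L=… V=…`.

L=133.478 V=943.500

2πR = 2π·8 = 50.265482
per-turn = √(50.265482² + 18²) = √(2526.6187 + 324) = √2850.6187 = 53.391186
L = 2.5 × 53.391186 = 133.477965
V = π·1.5² × L = 7.068583 × 133.477965 = 943.500134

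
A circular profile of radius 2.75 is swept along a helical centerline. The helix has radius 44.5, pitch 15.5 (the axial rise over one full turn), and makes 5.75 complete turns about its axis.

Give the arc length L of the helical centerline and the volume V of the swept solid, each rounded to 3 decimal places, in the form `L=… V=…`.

L=1610.179 V=38255.095

2πR = 2π·44.5 = 279.601746
per-turn = √(279.601746² + 15.5²) = √(78177.1365 + 240.25) = √78417.3865 = 280.031046
L = 5.75 × 280.031046 = 1610.178512
V = π·2.75² × L = 23.758294 × 1610.178512 = 38255.095189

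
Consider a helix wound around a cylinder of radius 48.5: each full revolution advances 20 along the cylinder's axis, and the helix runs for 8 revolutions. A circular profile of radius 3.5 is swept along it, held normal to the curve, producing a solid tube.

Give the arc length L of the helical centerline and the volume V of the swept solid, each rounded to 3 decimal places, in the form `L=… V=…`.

2πR = 2π·48.5 = 304.734487
per-turn = √(304.734487² + 20²) = √(92863.1078 + 400) = √93263.1078 = 305.390091
L = 8 × 305.390091 = 2443.120730
V = π·3.5² × L = 38.484510 × 2443.120730 = 94022.304169

L=2443.121 V=94022.304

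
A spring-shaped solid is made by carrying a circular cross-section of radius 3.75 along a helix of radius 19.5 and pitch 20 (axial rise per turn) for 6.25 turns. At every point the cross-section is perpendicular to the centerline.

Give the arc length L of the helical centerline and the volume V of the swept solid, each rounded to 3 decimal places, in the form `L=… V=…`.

L=775.898 V=34278.140

2πR = 2π·19.5 = 122.522113
per-turn = √(122.522113² + 20²) = √(15011.6683 + 400) = √15411.6683 = 124.143740
L = 6.25 × 124.143740 = 775.898378
V = π·3.75² × L = 44.178647 × 775.898378 = 34278.140303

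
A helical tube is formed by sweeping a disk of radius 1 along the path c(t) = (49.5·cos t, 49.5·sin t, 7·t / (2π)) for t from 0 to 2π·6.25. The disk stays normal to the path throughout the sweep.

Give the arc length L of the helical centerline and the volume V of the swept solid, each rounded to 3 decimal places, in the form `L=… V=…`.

L=1944.353 V=6108.364

2πR = 2π·49.5 = 311.017673
per-turn = √(311.017673² + 7²) = √(96731.9927 + 49) = √96780.9927 = 311.096436
L = 6.25 × 311.096436 = 1944.352727
V = π·1² × L = 3.141593 × 1944.352727 = 6108.364245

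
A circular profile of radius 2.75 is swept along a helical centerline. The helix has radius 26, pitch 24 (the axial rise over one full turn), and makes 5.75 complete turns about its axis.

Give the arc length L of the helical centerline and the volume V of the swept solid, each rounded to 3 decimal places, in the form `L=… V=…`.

2πR = 2π·26 = 163.362818
per-turn = √(163.362818² + 24²) = √(26687.4103 + 576) = √27263.4103 = 165.116354
L = 5.75 × 165.116354 = 949.419034
V = π·2.75² × L = 23.758294 × 949.419034 = 22556.576971

L=949.419 V=22556.577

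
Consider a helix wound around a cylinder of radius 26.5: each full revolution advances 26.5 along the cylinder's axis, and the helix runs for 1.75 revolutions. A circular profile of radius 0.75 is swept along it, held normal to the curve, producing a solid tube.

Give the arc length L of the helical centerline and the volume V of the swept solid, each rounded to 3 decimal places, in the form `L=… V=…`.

L=295.050 V=521.396

2πR = 2π·26.5 = 166.504411
per-turn = √(166.504411² + 26.5²) = √(27723.7188 + 702.25) = √28425.9688 = 168.600026
L = 1.75 × 168.600026 = 295.050045
V = π·0.75² × L = 1.767146 × 295.050045 = 521.396469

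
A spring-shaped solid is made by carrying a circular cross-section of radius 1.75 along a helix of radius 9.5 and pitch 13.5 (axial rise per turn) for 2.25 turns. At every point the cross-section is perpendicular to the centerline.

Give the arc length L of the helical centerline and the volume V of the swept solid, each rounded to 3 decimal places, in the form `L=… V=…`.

L=137.695 V=1324.783

2πR = 2π·9.5 = 59.690260
per-turn = √(59.690260² + 13.5²) = √(3562.9272 + 182.25) = √3745.1772 = 61.197853
L = 2.25 × 61.197853 = 137.695169
V = π·1.75² × L = 9.621128 × 137.695169 = 1324.782776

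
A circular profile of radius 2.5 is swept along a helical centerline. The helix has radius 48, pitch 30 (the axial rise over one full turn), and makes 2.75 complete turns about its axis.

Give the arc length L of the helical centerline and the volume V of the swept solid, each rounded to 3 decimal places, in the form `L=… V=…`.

2πR = 2π·48 = 301.592895
per-turn = √(301.592895² + 30²) = √(90958.2742 + 900) = √91858.2742 = 303.081300
L = 2.75 × 303.081300 = 833.473574
V = π·2.5² × L = 19.634954 × 833.473574 = 16365.215354

L=833.474 V=16365.215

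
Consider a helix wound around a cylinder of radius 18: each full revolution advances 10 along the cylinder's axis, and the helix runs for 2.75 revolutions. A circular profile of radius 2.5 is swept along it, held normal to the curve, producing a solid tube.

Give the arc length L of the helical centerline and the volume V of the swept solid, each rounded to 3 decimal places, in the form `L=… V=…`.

L=312.231 V=6130.643

2πR = 2π·18 = 113.097336
per-turn = √(113.097336² + 10²) = √(12791.0073 + 100) = √12891.0073 = 113.538572
L = 2.75 × 113.538572 = 312.231073
V = π·2.5² × L = 19.634954 × 312.231073 = 6130.642776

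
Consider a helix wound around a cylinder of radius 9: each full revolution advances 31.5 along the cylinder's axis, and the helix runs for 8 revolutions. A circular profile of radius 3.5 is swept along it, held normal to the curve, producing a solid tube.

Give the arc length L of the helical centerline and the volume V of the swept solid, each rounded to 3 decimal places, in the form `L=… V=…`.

2πR = 2π·9 = 56.548668
per-turn = √(56.548668² + 31.5²) = √(3197.7518 + 992.25) = √4190.0018 = 64.730223
L = 8 × 64.730223 = 517.841787
V = π·3.5² × L = 38.484510 × 517.841787 = 19928.887452

L=517.842 V=19928.887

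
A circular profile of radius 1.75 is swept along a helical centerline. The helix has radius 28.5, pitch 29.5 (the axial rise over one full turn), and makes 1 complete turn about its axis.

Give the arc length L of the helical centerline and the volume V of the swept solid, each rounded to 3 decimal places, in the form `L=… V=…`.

L=181.484 V=1746.085

2πR = 2π·28.5 = 179.070781
per-turn = √(179.070781² + 29.5²) = √(32066.3447 + 870.25) = √32936.5947 = 181.484420
L = 1 × 181.484420 = 181.484420
V = π·1.75² × L = 9.621128 × 181.484420 = 1746.084744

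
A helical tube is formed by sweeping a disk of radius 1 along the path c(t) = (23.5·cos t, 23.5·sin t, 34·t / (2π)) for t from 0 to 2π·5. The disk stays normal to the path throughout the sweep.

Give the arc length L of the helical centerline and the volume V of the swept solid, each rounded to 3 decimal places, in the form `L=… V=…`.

2πR = 2π·23.5 = 147.654855
per-turn = √(147.654855² + 34²) = √(21801.9561 + 1156) = √22957.9561 = 151.518831
L = 5 × 151.518831 = 757.594155
V = π·1² × L = 3.141593 × 757.594155 = 2380.052230

L=757.594 V=2380.052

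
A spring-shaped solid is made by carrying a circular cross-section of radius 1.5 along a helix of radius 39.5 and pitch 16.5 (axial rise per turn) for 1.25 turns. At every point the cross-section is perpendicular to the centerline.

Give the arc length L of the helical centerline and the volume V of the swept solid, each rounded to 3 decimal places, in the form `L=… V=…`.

L=310.917 V=2197.744

2πR = 2π·39.5 = 248.185820
per-turn = √(248.185820² + 16.5²) = √(61596.2011 + 272.25) = √61868.4511 = 248.733695
L = 1.25 × 248.733695 = 310.917119
V = π·1.5² × L = 7.068583 × 310.917119 = 2197.743607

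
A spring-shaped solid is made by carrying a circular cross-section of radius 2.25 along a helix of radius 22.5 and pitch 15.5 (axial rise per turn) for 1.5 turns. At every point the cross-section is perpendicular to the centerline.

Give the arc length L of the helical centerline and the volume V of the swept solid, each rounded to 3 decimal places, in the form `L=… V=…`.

2πR = 2π·22.5 = 141.371669
per-turn = √(141.371669² + 15.5²) = √(19985.9489 + 240.25) = √20226.1989 = 142.218842
L = 1.5 × 142.218842 = 213.328262
V = π·2.25² × L = 15.904313 × 213.328262 = 3392.839417

L=213.328 V=3392.839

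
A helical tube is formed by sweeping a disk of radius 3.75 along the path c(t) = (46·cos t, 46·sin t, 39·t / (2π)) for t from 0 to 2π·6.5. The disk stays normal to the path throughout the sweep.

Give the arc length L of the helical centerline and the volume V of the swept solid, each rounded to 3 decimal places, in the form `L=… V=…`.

2πR = 2π·46 = 289.026524
per-turn = √(289.026524² + 39²) = √(83536.3317 + 1521) = √85057.3317 = 291.645901
L = 6.5 × 291.645901 = 1895.698357
V = π·3.75² × L = 44.178647 × 1895.698357 = 83749.387964

L=1895.698 V=83749.388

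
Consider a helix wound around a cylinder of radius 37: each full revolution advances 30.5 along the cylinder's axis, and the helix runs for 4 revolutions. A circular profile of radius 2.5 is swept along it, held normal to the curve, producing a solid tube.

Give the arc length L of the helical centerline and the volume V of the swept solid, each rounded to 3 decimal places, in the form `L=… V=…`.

2πR = 2π·37 = 232.477856
per-turn = √(232.477856² + 30.5²) = √(54045.9537 + 930.25) = √54976.2037 = 234.470049
L = 4 × 234.470049 = 937.880194
V = π·2.5² × L = 19.634954 × 937.880194 = 18415.234556

L=937.880 V=18415.235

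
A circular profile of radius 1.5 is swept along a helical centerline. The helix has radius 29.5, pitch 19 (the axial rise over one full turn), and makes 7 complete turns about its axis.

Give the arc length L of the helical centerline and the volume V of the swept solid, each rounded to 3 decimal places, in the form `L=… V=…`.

2πR = 2π·29.5 = 185.353967
per-turn = √(185.353967² + 19²) = √(34356.0929 + 361) = √34717.0929 = 186.325234
L = 7 × 186.325234 = 1304.276640
V = π·1.5² × L = 7.068583 × 1304.276640 = 9219.388297

L=1304.277 V=9219.388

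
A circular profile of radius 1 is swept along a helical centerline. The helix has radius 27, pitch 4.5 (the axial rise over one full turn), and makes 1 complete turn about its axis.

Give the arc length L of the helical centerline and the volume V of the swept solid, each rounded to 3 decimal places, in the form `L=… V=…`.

L=169.706 V=533.146

2πR = 2π·27 = 169.646003
per-turn = √(169.646003² + 4.5²) = √(28779.7664 + 20.25) = √28800.0164 = 169.705676
L = 1 × 169.705676 = 169.705676
V = π·1² × L = 3.141593 × 169.705676 = 533.146105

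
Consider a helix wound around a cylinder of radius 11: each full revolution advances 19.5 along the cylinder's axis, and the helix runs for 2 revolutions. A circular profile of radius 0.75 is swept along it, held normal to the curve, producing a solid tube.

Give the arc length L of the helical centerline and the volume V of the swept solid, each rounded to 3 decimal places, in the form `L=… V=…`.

2πR = 2π·11 = 69.115038
per-turn = √(69.115038² + 19.5²) = √(4776.8885 + 380.25) = √5157.1385 = 71.813220
L = 2 × 71.813220 = 143.626439
V = π·0.75² × L = 1.767146 × 143.626439 = 253.808869

L=143.626 V=253.809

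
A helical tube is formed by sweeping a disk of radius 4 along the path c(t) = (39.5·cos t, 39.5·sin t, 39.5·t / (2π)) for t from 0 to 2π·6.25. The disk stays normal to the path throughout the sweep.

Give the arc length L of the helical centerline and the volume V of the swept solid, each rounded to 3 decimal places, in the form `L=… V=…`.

L=1570.684 V=78951.199

2πR = 2π·39.5 = 248.185820
per-turn = √(248.185820² + 39.5²) = √(61596.2011 + 1560.25) = √63156.4511 = 251.309473
L = 6.25 × 251.309473 = 1570.684204
V = π·4² × L = 50.265482 × 1570.684204 = 78951.199320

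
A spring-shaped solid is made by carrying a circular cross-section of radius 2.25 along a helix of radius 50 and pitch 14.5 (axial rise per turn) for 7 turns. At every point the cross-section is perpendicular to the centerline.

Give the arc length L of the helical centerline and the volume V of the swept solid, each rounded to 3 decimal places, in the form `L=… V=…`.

2πR = 2π·50 = 314.159265
per-turn = √(314.159265² + 14.5²) = √(98696.0440 + 210.25) = √98906.2940 = 314.493711
L = 7 × 314.493711 = 2201.455974
V = π·2.25² × L = 15.904313 × 2201.455974 = 35012.644449

L=2201.456 V=35012.644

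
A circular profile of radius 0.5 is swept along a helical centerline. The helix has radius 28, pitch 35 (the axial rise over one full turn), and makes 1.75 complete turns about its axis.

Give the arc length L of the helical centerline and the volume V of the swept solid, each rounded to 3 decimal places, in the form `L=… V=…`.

L=313.910 V=246.544

2πR = 2π·28 = 175.929189
per-turn = √(175.929189² + 35²) = √(30951.0794 + 1225) = √32176.0794 = 179.376920
L = 1.75 × 179.376920 = 313.909610
V = π·0.5² × L = 0.785398 × 313.909610 = 246.544031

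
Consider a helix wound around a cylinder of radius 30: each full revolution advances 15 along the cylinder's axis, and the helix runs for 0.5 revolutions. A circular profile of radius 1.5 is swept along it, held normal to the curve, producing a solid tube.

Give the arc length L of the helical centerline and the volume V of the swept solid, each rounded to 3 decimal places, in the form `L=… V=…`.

2πR = 2π·30 = 188.495559
per-turn = √(188.495559² + 15²) = √(35530.5758 + 225) = √35755.5758 = 189.091448
L = 0.5 × 189.091448 = 94.545724
V = π·1.5² × L = 7.068583 × 94.545724 = 668.304343

L=94.546 V=668.304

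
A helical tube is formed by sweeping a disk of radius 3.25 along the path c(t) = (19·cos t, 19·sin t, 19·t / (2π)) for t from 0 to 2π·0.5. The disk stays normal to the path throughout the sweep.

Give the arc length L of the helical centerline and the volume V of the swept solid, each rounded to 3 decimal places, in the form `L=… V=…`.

2πR = 2π·19 = 119.380521
per-turn = √(119.380521² + 19²) = √(14251.7088 + 361) = √14612.7088 = 120.883037
L = 0.5 × 120.883037 = 60.441519
V = π·3.25² × L = 33.183072 × 60.441519 = 2005.635293

L=60.442 V=2005.635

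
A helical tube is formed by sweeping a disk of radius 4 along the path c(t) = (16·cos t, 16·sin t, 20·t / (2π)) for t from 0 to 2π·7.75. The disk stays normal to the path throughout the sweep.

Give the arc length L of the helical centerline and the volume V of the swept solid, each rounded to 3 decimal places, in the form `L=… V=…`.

L=794.384 V=39930.070

2πR = 2π·16 = 100.530965
per-turn = √(100.530965² + 20²) = √(10106.4749 + 400) = √10506.4749 = 102.501097
L = 7.75 × 102.501097 = 794.383503
V = π·4² × L = 50.265482 × 794.383503 = 39930.070011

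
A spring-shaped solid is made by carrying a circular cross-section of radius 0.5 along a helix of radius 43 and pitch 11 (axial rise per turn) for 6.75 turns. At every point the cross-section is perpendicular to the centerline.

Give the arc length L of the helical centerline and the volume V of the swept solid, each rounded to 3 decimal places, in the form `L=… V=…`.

2πR = 2π·43 = 270.176968
per-turn = √(270.176968² + 11²) = √(72995.5942 + 121) = √73116.5942 = 270.400803
L = 6.75 × 270.400803 = 1825.205419
V = π·0.5² × L = 0.785398 × 1825.205419 = 1433.512984

L=1825.205 V=1433.513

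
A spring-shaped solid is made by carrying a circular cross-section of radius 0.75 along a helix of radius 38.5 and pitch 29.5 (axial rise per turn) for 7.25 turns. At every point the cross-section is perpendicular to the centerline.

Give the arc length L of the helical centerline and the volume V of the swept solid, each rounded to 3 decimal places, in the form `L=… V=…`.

2πR = 2π·38.5 = 241.902634
per-turn = √(241.902634² + 29.5²) = √(58516.8845 + 870.25) = √59387.1345 = 243.694757
L = 7.25 × 243.694757 = 1766.786987
V = π·0.75² × L = 1.767146 × 1766.786987 = 3122.170323

L=1766.787 V=3122.170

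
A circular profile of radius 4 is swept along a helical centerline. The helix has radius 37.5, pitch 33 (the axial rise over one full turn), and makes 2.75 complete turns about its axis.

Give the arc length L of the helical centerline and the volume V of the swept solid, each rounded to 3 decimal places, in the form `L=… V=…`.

L=654.278 V=32887.583

2πR = 2π·37.5 = 235.619449
per-turn = √(235.619449² + 33²) = √(55516.5248 + 1089) = √56605.5248 = 237.919156
L = 2.75 × 237.919156 = 654.277679
V = π·4² × L = 50.265482 × 654.277679 = 32887.583186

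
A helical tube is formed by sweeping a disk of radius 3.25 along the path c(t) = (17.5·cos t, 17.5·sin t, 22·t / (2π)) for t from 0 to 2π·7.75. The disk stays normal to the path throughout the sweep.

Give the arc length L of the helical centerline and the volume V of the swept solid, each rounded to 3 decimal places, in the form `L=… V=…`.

L=869.046 V=28837.633

2πR = 2π·17.5 = 109.955743
per-turn = √(109.955743² + 22²) = √(12090.2654 + 484) = √12574.2654 = 112.135032
L = 7.75 × 112.135032 = 869.046498
V = π·3.25² × L = 33.183072 × 869.046498 = 28837.632853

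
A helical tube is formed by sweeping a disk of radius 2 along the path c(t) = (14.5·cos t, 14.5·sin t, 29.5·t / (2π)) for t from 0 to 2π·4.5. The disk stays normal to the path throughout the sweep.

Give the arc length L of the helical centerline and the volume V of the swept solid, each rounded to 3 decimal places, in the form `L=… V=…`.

2πR = 2π·14.5 = 91.106187
per-turn = √(91.106187² + 29.5²) = √(8300.3373 + 870.25) = √9170.5873 = 95.763183
L = 4.5 × 95.763183 = 430.934325
V = π·2² × L = 12.566371 × 430.934325 = 5415.280444

L=430.934 V=5415.280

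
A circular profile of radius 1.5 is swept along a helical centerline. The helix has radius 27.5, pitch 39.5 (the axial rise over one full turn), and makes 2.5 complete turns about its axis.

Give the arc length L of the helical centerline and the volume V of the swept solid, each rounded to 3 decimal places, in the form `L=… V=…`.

2πR = 2π·27.5 = 172.787596
per-turn = √(172.787596² + 39.5²) = √(29855.5533 + 1560.25) = √31415.8033 = 177.245037
L = 2.5 × 177.245037 = 443.112594
V = π·1.5² × L = 7.068583 × 443.112594 = 3132.178356

L=443.113 V=3132.178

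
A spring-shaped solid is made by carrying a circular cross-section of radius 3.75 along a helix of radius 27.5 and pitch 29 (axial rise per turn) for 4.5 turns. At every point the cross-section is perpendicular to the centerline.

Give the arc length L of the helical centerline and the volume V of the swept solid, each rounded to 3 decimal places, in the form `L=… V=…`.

L=788.419 V=34831.304

2πR = 2π·27.5 = 172.787596
per-turn = √(172.787596² + 29²) = √(29855.5533 + 841) = √30696.5533 = 175.204319
L = 4.5 × 175.204319 = 788.419434
V = π·3.75² × L = 44.178647 × 788.419434 = 34831.303638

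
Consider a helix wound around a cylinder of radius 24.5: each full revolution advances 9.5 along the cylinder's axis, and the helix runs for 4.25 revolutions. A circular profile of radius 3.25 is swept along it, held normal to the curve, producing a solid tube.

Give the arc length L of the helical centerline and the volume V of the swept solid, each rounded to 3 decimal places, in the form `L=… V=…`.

L=655.481 V=21750.884

2πR = 2π·24.5 = 153.938040
per-turn = √(153.938040² + 9.5²) = √(23696.9202 + 90.25) = √23787.1702 = 154.230899
L = 4.25 × 154.230899 = 655.481320
V = π·3.25² × L = 33.183072 × 655.481320 = 21750.884108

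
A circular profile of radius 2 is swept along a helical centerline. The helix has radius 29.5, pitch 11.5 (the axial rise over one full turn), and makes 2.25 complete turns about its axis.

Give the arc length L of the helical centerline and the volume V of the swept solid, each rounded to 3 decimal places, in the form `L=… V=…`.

2πR = 2π·29.5 = 185.353967
per-turn = √(185.353967² + 11.5²) = √(34356.0929 + 132.25) = √34488.3429 = 185.710374
L = 2.25 × 185.710374 = 417.848341
V = π·2² × L = 12.566371 × 417.848341 = 5250.837113

L=417.848 V=5250.837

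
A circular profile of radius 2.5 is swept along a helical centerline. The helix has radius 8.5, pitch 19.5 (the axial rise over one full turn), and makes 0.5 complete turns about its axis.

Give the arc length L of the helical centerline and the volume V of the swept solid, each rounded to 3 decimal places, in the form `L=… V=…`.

L=28.428 V=558.179

2πR = 2π·8.5 = 53.407075
per-turn = √(53.407075² + 19.5²) = √(2852.3157 + 380.25) = √3232.5657 = 56.855656
L = 0.5 × 56.855656 = 28.427828
V = π·2.5² × L = 19.634954 × 28.427828 = 558.179102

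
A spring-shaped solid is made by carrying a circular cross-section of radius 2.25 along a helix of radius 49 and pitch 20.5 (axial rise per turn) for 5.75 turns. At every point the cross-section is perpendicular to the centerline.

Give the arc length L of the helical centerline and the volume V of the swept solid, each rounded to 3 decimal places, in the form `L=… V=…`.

2πR = 2π·49 = 307.876080
per-turn = √(307.876080² + 20.5²) = √(94787.6807 + 420.25) = √95207.9307 = 308.557824
L = 5.75 × 308.557824 = 1774.207487
V = π·2.25² × L = 15.904313 × 1774.207487 = 28217.550864

L=1774.207 V=28217.551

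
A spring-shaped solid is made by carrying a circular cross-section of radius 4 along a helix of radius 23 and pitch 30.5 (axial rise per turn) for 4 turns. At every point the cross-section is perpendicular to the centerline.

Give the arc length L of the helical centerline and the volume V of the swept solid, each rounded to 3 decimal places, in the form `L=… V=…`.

L=590.787 V=29696.196

2πR = 2π·23 = 144.513262
per-turn = √(144.513262² + 30.5²) = √(20884.0829 + 930.25) = √21814.3329 = 147.696760
L = 4 × 147.696760 = 590.787040
V = π·4² × L = 50.265482 × 590.787040 = 29696.195594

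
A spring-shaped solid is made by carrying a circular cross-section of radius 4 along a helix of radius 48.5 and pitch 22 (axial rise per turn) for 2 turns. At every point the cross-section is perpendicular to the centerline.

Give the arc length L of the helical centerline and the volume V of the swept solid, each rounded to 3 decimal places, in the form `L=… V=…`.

2πR = 2π·48.5 = 304.734487
per-turn = √(304.734487² + 22²) = √(92863.1078 + 484) = √93347.1078 = 305.527589
L = 2 × 305.527589 = 611.055179
V = π·4² × L = 50.265482 × 611.055179 = 30714.983358

L=611.055 V=30714.983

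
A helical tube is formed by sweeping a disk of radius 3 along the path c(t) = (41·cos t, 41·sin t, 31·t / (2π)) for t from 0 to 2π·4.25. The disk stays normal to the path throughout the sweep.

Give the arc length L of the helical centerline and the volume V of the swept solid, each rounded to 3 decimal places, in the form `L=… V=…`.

L=1102.744 V=31179.344

2πR = 2π·41 = 257.610598
per-turn = √(257.610598² + 31²) = √(66363.2200 + 961) = √67324.2200 = 259.469112
L = 4.25 × 259.469112 = 1102.743725
V = π·3² × L = 28.274334 × 1102.743725 = 31179.344275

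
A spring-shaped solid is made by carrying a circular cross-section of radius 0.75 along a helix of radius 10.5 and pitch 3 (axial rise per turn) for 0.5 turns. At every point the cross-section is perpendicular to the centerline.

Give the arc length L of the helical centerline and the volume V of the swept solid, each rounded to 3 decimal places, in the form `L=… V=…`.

2πR = 2π·10.5 = 65.973446
per-turn = √(65.973446² + 3²) = √(4352.4955 + 9) = √4361.4955 = 66.041620
L = 0.5 × 66.041620 = 33.020810
V = π·0.75² × L = 1.767146 × 33.020810 = 58.352588

L=33.021 V=58.353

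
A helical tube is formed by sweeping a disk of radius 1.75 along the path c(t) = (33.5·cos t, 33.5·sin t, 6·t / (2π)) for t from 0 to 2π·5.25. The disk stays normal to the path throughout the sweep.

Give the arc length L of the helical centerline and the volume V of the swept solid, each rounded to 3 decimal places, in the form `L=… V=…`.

2πR = 2π·33.5 = 210.486708
per-turn = √(210.486708² + 6²) = √(44304.6542 + 36) = √44340.6542 = 210.572207
L = 5.25 × 210.572207 = 1105.504084
V = π·1.75² × L = 9.621128 × 1105.504084 = 10636.195748

L=1105.504 V=10636.196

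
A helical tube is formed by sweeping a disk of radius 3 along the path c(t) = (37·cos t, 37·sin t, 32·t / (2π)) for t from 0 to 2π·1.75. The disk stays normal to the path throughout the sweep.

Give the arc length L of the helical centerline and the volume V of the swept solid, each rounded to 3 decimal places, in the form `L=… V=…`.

L=410.672 V=11611.486

2πR = 2π·37 = 232.477856
per-turn = √(232.477856² + 32²) = √(54045.9537 + 1024) = √55069.9537 = 234.669882
L = 1.75 × 234.669882 = 410.672294
V = π·3² × L = 28.274334 × 410.672294 = 11611.485562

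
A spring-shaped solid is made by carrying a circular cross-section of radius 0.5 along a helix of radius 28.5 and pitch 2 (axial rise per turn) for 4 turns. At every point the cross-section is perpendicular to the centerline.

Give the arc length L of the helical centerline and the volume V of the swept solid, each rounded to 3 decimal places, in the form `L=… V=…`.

2πR = 2π·28.5 = 179.070781
per-turn = √(179.070781² + 2²) = √(32066.3447 + 4) = √32070.3447 = 179.081950
L = 4 × 179.081950 = 716.327799
V = π·0.5² × L = 0.785398 × 716.327799 = 562.602537

L=716.328 V=562.603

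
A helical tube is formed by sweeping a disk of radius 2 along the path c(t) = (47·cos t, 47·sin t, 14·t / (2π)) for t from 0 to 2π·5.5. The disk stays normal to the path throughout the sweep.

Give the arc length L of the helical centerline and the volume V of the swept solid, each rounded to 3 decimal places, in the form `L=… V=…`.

L=1626.028 V=20433.265

2πR = 2π·47 = 295.309709
per-turn = √(295.309709² + 14²) = √(87207.8245 + 196) = √87403.8245 = 295.641378
L = 5.5 × 295.641378 = 1626.027580
V = π·2² × L = 12.566371 × 1626.027580 = 20433.265199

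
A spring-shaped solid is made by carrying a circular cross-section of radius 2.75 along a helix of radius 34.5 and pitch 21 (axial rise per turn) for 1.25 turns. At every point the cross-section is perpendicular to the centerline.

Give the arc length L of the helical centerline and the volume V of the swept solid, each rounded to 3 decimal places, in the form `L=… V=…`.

L=272.231 V=6467.742

2πR = 2π·34.5 = 216.769893
per-turn = √(216.769893² + 21²) = √(46989.1866 + 441) = √47430.1866 = 217.784725
L = 1.25 × 217.784725 = 272.230907
V = π·2.75² × L = 23.758294 × 272.230907 = 6467.742035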